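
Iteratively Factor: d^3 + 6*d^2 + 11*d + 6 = (d + 3)*(d^2 + 3*d + 2) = (d + 1)*(d + 3)*(d + 2)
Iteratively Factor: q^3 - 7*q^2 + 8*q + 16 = (q - 4)*(q^2 - 3*q - 4) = (q - 4)*(q + 1)*(q - 4)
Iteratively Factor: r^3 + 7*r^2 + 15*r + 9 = (r + 1)*(r^2 + 6*r + 9) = (r + 1)*(r + 3)*(r + 3)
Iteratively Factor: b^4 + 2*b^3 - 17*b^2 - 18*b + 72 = (b - 2)*(b^3 + 4*b^2 - 9*b - 36) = (b - 3)*(b - 2)*(b^2 + 7*b + 12) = (b - 3)*(b - 2)*(b + 4)*(b + 3)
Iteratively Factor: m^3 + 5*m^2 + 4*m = (m)*(m^2 + 5*m + 4) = m*(m + 1)*(m + 4)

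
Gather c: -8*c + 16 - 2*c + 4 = 20 - 10*c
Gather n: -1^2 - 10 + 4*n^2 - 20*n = 4*n^2 - 20*n - 11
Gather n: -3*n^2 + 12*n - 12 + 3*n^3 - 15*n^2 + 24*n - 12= 3*n^3 - 18*n^2 + 36*n - 24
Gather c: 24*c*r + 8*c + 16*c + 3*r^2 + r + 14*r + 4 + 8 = c*(24*r + 24) + 3*r^2 + 15*r + 12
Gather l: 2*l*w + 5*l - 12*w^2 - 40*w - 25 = l*(2*w + 5) - 12*w^2 - 40*w - 25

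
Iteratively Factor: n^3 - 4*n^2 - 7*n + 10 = (n - 1)*(n^2 - 3*n - 10) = (n - 5)*(n - 1)*(n + 2)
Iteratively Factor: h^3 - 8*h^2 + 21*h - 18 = (h - 2)*(h^2 - 6*h + 9) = (h - 3)*(h - 2)*(h - 3)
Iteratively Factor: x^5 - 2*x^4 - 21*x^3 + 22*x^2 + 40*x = (x + 1)*(x^4 - 3*x^3 - 18*x^2 + 40*x) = x*(x + 1)*(x^3 - 3*x^2 - 18*x + 40) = x*(x - 5)*(x + 1)*(x^2 + 2*x - 8) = x*(x - 5)*(x + 1)*(x + 4)*(x - 2)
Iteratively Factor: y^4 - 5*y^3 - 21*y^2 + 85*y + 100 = (y - 5)*(y^3 - 21*y - 20) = (y - 5)*(y + 1)*(y^2 - y - 20) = (y - 5)^2*(y + 1)*(y + 4)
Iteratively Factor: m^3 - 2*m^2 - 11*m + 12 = (m - 4)*(m^2 + 2*m - 3) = (m - 4)*(m + 3)*(m - 1)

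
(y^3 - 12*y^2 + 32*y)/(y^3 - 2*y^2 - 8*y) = (y - 8)/(y + 2)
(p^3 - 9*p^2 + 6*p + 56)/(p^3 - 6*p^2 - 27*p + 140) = (p + 2)/(p + 5)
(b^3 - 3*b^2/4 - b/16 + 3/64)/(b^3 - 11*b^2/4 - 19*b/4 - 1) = (b^2 - b + 3/16)/(b^2 - 3*b - 4)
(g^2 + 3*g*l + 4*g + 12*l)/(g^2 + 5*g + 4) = (g + 3*l)/(g + 1)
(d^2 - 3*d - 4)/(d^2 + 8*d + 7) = (d - 4)/(d + 7)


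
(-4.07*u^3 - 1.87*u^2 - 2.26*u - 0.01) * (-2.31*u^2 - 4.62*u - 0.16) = 9.4017*u^5 + 23.1231*u^4 + 14.5112*u^3 + 10.7635*u^2 + 0.4078*u + 0.0016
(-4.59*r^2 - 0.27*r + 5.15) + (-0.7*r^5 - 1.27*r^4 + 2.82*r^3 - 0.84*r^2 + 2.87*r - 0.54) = -0.7*r^5 - 1.27*r^4 + 2.82*r^3 - 5.43*r^2 + 2.6*r + 4.61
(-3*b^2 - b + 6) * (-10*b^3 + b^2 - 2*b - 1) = 30*b^5 + 7*b^4 - 55*b^3 + 11*b^2 - 11*b - 6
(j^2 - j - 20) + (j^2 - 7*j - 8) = 2*j^2 - 8*j - 28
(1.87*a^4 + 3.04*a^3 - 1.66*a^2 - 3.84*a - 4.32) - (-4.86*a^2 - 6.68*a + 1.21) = 1.87*a^4 + 3.04*a^3 + 3.2*a^2 + 2.84*a - 5.53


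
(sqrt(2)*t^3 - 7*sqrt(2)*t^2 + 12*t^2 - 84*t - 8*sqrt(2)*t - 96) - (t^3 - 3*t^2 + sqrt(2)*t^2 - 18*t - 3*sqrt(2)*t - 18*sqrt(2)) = -t^3 + sqrt(2)*t^3 - 8*sqrt(2)*t^2 + 15*t^2 - 66*t - 5*sqrt(2)*t - 96 + 18*sqrt(2)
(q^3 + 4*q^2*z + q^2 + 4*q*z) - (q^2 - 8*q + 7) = q^3 + 4*q^2*z + 4*q*z + 8*q - 7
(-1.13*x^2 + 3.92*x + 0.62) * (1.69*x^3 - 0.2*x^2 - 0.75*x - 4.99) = -1.9097*x^5 + 6.8508*x^4 + 1.1113*x^3 + 2.5747*x^2 - 20.0258*x - 3.0938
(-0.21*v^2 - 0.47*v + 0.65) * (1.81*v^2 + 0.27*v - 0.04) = -0.3801*v^4 - 0.9074*v^3 + 1.058*v^2 + 0.1943*v - 0.026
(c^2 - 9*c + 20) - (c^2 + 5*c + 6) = 14 - 14*c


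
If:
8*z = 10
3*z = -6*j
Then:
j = -5/8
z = 5/4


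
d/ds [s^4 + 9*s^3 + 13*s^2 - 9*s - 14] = 4*s^3 + 27*s^2 + 26*s - 9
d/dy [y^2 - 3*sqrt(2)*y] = 2*y - 3*sqrt(2)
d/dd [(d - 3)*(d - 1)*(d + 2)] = 3*d^2 - 4*d - 5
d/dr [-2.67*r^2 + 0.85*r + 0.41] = 0.85 - 5.34*r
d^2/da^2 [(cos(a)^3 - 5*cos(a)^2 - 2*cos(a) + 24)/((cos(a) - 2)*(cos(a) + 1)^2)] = (-101*(1 - cos(a)^2)^2 - 10*sin(a)^6 - 5*cos(a)^6 - 14*cos(a)^5 + 400*cos(a)^3 - 504*cos(a)^2 - 368*cos(a) + 527)/((cos(a) - 2)^3*(cos(a) + 1)^4)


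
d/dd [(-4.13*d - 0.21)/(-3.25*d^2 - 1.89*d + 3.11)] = (13.4225*d^2 + 7.8057*d - (4.13*d + 0.21)*(6.5*d + 1.89) - 12.8443)/(3.25*d^2 + 1.89*d - 3.11)^2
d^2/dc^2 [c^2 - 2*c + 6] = 2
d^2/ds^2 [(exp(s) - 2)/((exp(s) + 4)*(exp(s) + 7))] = (exp(4*s) - 19*exp(3*s) - 234*exp(2*s) - 326*exp(s) + 1400)*exp(s)/(exp(6*s) + 33*exp(5*s) + 447*exp(4*s) + 3179*exp(3*s) + 12516*exp(2*s) + 25872*exp(s) + 21952)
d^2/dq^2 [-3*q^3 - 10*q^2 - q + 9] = -18*q - 20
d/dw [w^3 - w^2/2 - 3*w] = 3*w^2 - w - 3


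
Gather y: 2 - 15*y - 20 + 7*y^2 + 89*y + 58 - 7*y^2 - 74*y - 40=0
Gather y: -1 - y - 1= -y - 2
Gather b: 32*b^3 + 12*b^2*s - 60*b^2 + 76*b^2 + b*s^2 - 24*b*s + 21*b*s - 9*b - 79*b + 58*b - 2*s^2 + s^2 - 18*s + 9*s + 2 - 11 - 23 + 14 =32*b^3 + b^2*(12*s + 16) + b*(s^2 - 3*s - 30) - s^2 - 9*s - 18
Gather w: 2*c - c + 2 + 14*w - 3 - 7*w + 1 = c + 7*w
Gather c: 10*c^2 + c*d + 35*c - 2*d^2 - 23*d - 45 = 10*c^2 + c*(d + 35) - 2*d^2 - 23*d - 45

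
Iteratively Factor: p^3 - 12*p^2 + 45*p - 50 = (p - 5)*(p^2 - 7*p + 10) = (p - 5)^2*(p - 2)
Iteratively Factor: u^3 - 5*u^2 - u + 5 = (u - 5)*(u^2 - 1) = (u - 5)*(u + 1)*(u - 1)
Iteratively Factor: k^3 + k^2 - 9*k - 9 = (k - 3)*(k^2 + 4*k + 3) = (k - 3)*(k + 3)*(k + 1)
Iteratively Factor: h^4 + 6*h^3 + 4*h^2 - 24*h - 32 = (h + 4)*(h^3 + 2*h^2 - 4*h - 8) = (h + 2)*(h + 4)*(h^2 - 4) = (h + 2)^2*(h + 4)*(h - 2)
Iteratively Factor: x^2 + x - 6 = (x + 3)*(x - 2)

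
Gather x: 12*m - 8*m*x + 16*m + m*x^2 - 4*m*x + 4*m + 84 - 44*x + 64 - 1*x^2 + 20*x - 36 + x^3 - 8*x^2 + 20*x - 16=32*m + x^3 + x^2*(m - 9) + x*(-12*m - 4) + 96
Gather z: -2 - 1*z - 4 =-z - 6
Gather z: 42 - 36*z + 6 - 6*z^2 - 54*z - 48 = -6*z^2 - 90*z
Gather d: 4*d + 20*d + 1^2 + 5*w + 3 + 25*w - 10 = 24*d + 30*w - 6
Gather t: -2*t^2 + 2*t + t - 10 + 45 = -2*t^2 + 3*t + 35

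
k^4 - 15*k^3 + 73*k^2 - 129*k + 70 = (k - 7)*(k - 5)*(k - 2)*(k - 1)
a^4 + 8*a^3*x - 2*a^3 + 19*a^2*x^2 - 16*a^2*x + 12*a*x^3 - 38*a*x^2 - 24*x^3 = (a - 2)*(a + x)*(a + 3*x)*(a + 4*x)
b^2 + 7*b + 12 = (b + 3)*(b + 4)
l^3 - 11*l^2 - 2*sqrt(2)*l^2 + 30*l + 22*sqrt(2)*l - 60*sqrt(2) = (l - 6)*(l - 5)*(l - 2*sqrt(2))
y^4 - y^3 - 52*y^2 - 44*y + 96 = (y - 8)*(y - 1)*(y + 2)*(y + 6)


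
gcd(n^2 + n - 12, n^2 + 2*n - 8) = n + 4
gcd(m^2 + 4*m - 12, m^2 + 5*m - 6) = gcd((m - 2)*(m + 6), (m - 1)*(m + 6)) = m + 6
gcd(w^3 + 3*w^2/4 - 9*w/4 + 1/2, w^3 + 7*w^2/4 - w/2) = w^2 + 7*w/4 - 1/2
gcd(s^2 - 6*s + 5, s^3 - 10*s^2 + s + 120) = s - 5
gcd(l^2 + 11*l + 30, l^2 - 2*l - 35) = l + 5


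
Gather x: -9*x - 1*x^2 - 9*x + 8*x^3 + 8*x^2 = 8*x^3 + 7*x^2 - 18*x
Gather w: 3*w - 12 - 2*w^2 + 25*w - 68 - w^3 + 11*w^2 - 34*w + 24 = -w^3 + 9*w^2 - 6*w - 56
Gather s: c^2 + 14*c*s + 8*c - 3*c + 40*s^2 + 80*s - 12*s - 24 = c^2 + 5*c + 40*s^2 + s*(14*c + 68) - 24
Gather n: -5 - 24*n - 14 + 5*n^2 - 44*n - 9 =5*n^2 - 68*n - 28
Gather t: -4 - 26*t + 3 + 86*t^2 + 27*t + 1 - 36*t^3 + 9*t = -36*t^3 + 86*t^2 + 10*t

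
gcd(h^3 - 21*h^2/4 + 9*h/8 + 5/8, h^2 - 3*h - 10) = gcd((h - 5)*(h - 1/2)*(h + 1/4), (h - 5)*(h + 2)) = h - 5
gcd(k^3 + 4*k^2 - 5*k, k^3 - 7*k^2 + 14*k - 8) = k - 1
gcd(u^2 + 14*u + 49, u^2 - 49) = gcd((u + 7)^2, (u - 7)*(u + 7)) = u + 7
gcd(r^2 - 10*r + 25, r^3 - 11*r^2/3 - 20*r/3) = r - 5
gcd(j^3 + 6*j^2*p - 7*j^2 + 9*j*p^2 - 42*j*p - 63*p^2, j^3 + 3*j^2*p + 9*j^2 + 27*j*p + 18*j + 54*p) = j + 3*p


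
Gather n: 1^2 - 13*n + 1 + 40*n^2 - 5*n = 40*n^2 - 18*n + 2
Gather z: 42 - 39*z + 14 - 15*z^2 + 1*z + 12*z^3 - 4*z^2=12*z^3 - 19*z^2 - 38*z + 56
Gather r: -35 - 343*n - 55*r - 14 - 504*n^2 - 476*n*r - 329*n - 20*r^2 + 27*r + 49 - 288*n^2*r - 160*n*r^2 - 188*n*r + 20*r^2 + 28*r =-504*n^2 - 160*n*r^2 - 672*n + r*(-288*n^2 - 664*n)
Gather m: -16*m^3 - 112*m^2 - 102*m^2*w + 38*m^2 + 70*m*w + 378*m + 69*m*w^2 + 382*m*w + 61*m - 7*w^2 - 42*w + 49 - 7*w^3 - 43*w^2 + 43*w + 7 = -16*m^3 + m^2*(-102*w - 74) + m*(69*w^2 + 452*w + 439) - 7*w^3 - 50*w^2 + w + 56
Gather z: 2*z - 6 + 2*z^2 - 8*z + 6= 2*z^2 - 6*z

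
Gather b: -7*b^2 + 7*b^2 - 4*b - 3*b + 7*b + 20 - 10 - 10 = 0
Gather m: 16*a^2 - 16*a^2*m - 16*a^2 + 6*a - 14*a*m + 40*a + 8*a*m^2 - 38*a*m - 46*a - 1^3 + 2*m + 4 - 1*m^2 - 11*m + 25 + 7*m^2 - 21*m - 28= m^2*(8*a + 6) + m*(-16*a^2 - 52*a - 30)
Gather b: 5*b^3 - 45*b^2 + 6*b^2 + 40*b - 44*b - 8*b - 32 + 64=5*b^3 - 39*b^2 - 12*b + 32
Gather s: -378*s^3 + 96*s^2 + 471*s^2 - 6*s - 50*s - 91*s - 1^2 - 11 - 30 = -378*s^3 + 567*s^2 - 147*s - 42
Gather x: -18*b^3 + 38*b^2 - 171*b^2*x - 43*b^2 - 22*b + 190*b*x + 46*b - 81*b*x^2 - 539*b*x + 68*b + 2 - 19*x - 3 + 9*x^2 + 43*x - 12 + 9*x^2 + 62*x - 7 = -18*b^3 - 5*b^2 + 92*b + x^2*(18 - 81*b) + x*(-171*b^2 - 349*b + 86) - 20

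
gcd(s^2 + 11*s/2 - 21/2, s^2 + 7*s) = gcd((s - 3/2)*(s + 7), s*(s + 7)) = s + 7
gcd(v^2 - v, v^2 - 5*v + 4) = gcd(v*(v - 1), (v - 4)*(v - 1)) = v - 1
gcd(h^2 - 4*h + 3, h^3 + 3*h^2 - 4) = h - 1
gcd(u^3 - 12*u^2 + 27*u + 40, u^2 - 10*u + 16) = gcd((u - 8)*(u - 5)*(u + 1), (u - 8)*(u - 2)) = u - 8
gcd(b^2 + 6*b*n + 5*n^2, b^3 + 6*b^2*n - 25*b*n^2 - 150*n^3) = b + 5*n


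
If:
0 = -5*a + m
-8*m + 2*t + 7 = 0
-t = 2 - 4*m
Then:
No Solution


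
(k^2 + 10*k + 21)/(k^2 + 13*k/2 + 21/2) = 2*(k + 7)/(2*k + 7)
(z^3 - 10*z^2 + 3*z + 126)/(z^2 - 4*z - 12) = (z^2 - 4*z - 21)/(z + 2)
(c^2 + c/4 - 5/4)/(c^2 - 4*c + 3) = (c + 5/4)/(c - 3)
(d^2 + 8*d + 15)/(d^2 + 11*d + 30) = (d + 3)/(d + 6)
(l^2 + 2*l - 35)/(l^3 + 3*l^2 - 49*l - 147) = (l - 5)/(l^2 - 4*l - 21)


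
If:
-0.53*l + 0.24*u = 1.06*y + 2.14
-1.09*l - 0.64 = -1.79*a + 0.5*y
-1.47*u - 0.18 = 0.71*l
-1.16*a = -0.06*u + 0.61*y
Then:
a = 3.72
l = 8.96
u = -4.45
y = -7.51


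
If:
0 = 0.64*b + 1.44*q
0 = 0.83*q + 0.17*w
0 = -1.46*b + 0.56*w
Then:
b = 0.00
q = 0.00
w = 0.00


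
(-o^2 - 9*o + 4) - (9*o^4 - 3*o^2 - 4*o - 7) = -9*o^4 + 2*o^2 - 5*o + 11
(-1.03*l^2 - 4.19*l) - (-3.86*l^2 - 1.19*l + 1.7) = 2.83*l^2 - 3.0*l - 1.7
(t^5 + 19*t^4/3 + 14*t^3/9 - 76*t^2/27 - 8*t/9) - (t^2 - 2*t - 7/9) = t^5 + 19*t^4/3 + 14*t^3/9 - 103*t^2/27 + 10*t/9 + 7/9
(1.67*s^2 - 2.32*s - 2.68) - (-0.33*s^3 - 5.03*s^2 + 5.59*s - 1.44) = 0.33*s^3 + 6.7*s^2 - 7.91*s - 1.24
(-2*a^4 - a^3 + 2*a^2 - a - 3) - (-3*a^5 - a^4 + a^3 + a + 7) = 3*a^5 - a^4 - 2*a^3 + 2*a^2 - 2*a - 10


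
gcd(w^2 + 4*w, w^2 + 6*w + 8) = w + 4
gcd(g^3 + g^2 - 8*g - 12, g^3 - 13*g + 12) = g - 3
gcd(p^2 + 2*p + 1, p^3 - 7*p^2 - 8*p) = p + 1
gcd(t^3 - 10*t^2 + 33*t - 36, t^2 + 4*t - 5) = 1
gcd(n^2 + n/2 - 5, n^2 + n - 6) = n - 2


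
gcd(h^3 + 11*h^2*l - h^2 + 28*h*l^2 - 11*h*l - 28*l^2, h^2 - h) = h - 1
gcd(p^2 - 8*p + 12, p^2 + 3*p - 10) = p - 2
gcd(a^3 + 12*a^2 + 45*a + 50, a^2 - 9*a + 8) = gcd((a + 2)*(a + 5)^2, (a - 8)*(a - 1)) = 1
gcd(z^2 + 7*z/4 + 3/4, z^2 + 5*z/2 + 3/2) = z + 1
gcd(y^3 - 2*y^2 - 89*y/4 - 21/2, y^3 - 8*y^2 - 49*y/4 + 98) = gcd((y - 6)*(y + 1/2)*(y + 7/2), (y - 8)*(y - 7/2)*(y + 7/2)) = y + 7/2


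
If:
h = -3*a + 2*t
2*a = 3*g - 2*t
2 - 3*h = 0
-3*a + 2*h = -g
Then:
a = 7/6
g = 13/6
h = 2/3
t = 25/12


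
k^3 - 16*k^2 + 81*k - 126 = (k - 7)*(k - 6)*(k - 3)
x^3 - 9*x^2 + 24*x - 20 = (x - 5)*(x - 2)^2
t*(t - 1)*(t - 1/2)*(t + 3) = t^4 + 3*t^3/2 - 4*t^2 + 3*t/2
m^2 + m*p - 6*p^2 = (m - 2*p)*(m + 3*p)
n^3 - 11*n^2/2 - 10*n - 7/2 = (n - 7)*(n + 1/2)*(n + 1)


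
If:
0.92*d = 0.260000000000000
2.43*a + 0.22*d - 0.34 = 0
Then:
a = 0.11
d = 0.28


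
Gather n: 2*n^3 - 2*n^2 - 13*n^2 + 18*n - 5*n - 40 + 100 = 2*n^3 - 15*n^2 + 13*n + 60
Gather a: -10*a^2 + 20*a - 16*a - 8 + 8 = -10*a^2 + 4*a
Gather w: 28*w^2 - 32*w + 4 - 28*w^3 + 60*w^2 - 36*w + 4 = -28*w^3 + 88*w^2 - 68*w + 8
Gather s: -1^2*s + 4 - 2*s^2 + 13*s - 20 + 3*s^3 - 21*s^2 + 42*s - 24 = 3*s^3 - 23*s^2 + 54*s - 40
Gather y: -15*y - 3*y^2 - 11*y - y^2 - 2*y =-4*y^2 - 28*y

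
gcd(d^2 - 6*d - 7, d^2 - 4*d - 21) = d - 7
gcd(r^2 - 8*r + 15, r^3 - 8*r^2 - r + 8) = 1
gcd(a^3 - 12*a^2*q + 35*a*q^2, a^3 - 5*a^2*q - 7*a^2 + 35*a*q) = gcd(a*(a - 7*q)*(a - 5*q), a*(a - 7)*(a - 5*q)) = -a^2 + 5*a*q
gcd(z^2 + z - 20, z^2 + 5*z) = z + 5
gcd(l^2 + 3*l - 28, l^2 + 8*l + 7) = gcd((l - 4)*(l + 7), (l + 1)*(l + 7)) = l + 7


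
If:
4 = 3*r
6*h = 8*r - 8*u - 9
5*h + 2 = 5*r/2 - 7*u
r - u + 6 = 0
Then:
No Solution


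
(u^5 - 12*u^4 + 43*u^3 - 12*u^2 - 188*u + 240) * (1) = u^5 - 12*u^4 + 43*u^3 - 12*u^2 - 188*u + 240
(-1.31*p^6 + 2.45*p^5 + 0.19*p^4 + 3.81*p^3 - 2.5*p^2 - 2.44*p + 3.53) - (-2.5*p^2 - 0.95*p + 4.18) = -1.31*p^6 + 2.45*p^5 + 0.19*p^4 + 3.81*p^3 - 1.49*p - 0.65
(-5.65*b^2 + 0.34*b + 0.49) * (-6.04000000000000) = 34.126*b^2 - 2.0536*b - 2.9596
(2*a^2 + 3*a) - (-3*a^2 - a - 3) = 5*a^2 + 4*a + 3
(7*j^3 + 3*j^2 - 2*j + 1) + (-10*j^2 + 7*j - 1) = 7*j^3 - 7*j^2 + 5*j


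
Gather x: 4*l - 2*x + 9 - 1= 4*l - 2*x + 8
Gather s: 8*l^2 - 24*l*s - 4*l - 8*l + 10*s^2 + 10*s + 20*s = 8*l^2 - 12*l + 10*s^2 + s*(30 - 24*l)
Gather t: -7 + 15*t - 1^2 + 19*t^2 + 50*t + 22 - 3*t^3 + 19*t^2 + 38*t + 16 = -3*t^3 + 38*t^2 + 103*t + 30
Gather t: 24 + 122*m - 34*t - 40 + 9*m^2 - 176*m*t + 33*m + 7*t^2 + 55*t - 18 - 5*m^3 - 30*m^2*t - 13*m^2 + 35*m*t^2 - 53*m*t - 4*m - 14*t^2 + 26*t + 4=-5*m^3 - 4*m^2 + 151*m + t^2*(35*m - 7) + t*(-30*m^2 - 229*m + 47) - 30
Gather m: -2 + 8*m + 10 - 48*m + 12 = 20 - 40*m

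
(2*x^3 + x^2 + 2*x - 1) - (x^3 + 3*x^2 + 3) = x^3 - 2*x^2 + 2*x - 4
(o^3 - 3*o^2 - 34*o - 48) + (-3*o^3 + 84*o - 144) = -2*o^3 - 3*o^2 + 50*o - 192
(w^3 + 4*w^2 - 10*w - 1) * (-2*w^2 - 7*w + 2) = -2*w^5 - 15*w^4 - 6*w^3 + 80*w^2 - 13*w - 2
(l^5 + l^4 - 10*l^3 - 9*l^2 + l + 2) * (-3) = -3*l^5 - 3*l^4 + 30*l^3 + 27*l^2 - 3*l - 6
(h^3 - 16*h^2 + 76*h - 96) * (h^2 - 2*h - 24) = h^5 - 18*h^4 + 84*h^3 + 136*h^2 - 1632*h + 2304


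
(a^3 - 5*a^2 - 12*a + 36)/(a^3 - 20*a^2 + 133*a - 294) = (a^2 + a - 6)/(a^2 - 14*a + 49)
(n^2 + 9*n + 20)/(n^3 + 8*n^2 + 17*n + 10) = (n + 4)/(n^2 + 3*n + 2)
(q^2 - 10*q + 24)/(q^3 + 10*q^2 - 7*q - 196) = (q - 6)/(q^2 + 14*q + 49)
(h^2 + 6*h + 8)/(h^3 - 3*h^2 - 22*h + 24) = (h + 2)/(h^2 - 7*h + 6)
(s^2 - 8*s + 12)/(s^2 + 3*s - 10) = (s - 6)/(s + 5)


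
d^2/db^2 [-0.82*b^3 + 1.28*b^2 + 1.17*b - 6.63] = 2.56 - 4.92*b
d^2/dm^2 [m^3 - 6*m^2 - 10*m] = 6*m - 12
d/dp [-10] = 0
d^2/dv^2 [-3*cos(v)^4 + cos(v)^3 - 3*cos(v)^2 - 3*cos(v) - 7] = 48*sin(v)^4 + 9*sin(v)^2*cos(v) - 72*sin(v)^2 + 18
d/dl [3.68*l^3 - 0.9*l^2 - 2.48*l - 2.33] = 11.04*l^2 - 1.8*l - 2.48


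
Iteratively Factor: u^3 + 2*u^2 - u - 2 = (u + 2)*(u^2 - 1) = (u - 1)*(u + 2)*(u + 1)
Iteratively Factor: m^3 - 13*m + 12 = (m - 1)*(m^2 + m - 12) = (m - 3)*(m - 1)*(m + 4)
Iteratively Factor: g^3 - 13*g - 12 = (g + 1)*(g^2 - g - 12) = (g - 4)*(g + 1)*(g + 3)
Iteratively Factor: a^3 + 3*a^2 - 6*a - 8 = (a - 2)*(a^2 + 5*a + 4) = (a - 2)*(a + 1)*(a + 4)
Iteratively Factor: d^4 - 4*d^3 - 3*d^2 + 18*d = (d - 3)*(d^3 - d^2 - 6*d) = d*(d - 3)*(d^2 - d - 6) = d*(d - 3)^2*(d + 2)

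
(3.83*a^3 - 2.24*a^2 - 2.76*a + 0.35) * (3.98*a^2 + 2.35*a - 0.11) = 15.2434*a^5 + 0.0853000000000002*a^4 - 16.6701*a^3 - 4.8466*a^2 + 1.1261*a - 0.0385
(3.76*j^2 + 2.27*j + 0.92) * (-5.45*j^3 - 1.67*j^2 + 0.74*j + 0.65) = -20.492*j^5 - 18.6507*j^4 - 6.0225*j^3 + 2.5874*j^2 + 2.1563*j + 0.598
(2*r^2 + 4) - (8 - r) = 2*r^2 + r - 4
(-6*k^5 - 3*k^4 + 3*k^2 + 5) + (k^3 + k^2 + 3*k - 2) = -6*k^5 - 3*k^4 + k^3 + 4*k^2 + 3*k + 3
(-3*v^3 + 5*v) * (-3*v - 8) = 9*v^4 + 24*v^3 - 15*v^2 - 40*v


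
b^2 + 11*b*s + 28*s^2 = (b + 4*s)*(b + 7*s)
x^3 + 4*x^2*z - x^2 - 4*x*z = x*(x - 1)*(x + 4*z)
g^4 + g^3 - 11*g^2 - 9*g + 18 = (g - 3)*(g - 1)*(g + 2)*(g + 3)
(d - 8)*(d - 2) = d^2 - 10*d + 16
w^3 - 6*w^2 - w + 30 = (w - 5)*(w - 3)*(w + 2)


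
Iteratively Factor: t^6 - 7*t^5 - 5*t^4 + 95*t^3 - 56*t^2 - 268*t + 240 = (t - 5)*(t^5 - 2*t^4 - 15*t^3 + 20*t^2 + 44*t - 48) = (t - 5)*(t - 1)*(t^4 - t^3 - 16*t^2 + 4*t + 48) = (t - 5)*(t - 4)*(t - 1)*(t^3 + 3*t^2 - 4*t - 12) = (t - 5)*(t - 4)*(t - 1)*(t + 2)*(t^2 + t - 6) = (t - 5)*(t - 4)*(t - 2)*(t - 1)*(t + 2)*(t + 3)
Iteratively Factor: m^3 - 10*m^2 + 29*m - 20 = (m - 5)*(m^2 - 5*m + 4) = (m - 5)*(m - 4)*(m - 1)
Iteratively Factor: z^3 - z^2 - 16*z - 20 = (z + 2)*(z^2 - 3*z - 10) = (z - 5)*(z + 2)*(z + 2)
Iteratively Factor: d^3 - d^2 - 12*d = (d + 3)*(d^2 - 4*d) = (d - 4)*(d + 3)*(d)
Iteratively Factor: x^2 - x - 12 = (x + 3)*(x - 4)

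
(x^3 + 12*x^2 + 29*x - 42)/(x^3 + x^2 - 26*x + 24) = (x + 7)/(x - 4)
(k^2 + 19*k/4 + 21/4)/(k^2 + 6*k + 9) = (k + 7/4)/(k + 3)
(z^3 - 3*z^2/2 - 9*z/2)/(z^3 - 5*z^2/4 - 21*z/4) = 2*(2*z + 3)/(4*z + 7)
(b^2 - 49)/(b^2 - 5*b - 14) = (b + 7)/(b + 2)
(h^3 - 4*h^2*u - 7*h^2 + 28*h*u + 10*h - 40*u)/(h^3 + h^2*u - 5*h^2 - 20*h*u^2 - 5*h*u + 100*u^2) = (h - 2)/(h + 5*u)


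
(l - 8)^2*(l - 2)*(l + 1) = l^4 - 17*l^3 + 78*l^2 - 32*l - 128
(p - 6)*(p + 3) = p^2 - 3*p - 18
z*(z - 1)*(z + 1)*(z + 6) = z^4 + 6*z^3 - z^2 - 6*z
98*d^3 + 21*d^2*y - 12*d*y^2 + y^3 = (-7*d + y)^2*(2*d + y)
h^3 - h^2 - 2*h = h*(h - 2)*(h + 1)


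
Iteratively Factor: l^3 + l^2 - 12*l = (l)*(l^2 + l - 12) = l*(l + 4)*(l - 3)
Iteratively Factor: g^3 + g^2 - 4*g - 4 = (g - 2)*(g^2 + 3*g + 2) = (g - 2)*(g + 2)*(g + 1)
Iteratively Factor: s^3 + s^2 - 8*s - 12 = (s + 2)*(s^2 - s - 6) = (s - 3)*(s + 2)*(s + 2)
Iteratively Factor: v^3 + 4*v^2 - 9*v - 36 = (v + 3)*(v^2 + v - 12) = (v + 3)*(v + 4)*(v - 3)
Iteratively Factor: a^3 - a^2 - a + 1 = (a + 1)*(a^2 - 2*a + 1) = (a - 1)*(a + 1)*(a - 1)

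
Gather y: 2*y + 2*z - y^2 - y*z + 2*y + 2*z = -y^2 + y*(4 - z) + 4*z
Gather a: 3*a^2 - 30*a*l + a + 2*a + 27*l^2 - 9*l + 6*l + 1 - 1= 3*a^2 + a*(3 - 30*l) + 27*l^2 - 3*l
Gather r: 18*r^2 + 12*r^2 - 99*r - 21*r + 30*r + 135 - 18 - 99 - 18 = 30*r^2 - 90*r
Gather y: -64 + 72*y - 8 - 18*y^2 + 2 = -18*y^2 + 72*y - 70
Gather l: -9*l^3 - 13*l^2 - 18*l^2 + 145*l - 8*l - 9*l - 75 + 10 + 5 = -9*l^3 - 31*l^2 + 128*l - 60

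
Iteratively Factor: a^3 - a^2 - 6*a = (a + 2)*(a^2 - 3*a) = a*(a + 2)*(a - 3)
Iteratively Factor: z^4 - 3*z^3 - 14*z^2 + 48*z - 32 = (z - 1)*(z^3 - 2*z^2 - 16*z + 32) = (z - 4)*(z - 1)*(z^2 + 2*z - 8) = (z - 4)*(z - 2)*(z - 1)*(z + 4)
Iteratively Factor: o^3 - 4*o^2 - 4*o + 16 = (o + 2)*(o^2 - 6*o + 8) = (o - 2)*(o + 2)*(o - 4)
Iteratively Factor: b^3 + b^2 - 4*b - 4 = (b + 2)*(b^2 - b - 2) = (b + 1)*(b + 2)*(b - 2)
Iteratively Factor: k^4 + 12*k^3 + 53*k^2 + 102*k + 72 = (k + 4)*(k^3 + 8*k^2 + 21*k + 18) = (k + 3)*(k + 4)*(k^2 + 5*k + 6) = (k + 2)*(k + 3)*(k + 4)*(k + 3)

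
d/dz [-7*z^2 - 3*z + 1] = -14*z - 3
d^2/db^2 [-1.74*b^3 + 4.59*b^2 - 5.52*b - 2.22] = 9.18 - 10.44*b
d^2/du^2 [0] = 0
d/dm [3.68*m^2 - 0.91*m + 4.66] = 7.36*m - 0.91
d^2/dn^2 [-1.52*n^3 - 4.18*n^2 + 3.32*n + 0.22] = -9.12*n - 8.36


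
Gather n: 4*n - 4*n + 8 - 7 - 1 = 0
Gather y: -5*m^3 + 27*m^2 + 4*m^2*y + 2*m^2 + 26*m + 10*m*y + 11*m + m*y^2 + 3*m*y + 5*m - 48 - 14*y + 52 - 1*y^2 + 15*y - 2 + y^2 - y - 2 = -5*m^3 + 29*m^2 + m*y^2 + 42*m + y*(4*m^2 + 13*m)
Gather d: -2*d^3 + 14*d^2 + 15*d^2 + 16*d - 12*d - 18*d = -2*d^3 + 29*d^2 - 14*d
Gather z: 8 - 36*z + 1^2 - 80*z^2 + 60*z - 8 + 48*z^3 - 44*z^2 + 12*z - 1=48*z^3 - 124*z^2 + 36*z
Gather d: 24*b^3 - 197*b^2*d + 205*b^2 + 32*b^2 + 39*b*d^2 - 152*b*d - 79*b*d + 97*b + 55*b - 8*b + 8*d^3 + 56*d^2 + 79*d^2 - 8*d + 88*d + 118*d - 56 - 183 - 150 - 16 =24*b^3 + 237*b^2 + 144*b + 8*d^3 + d^2*(39*b + 135) + d*(-197*b^2 - 231*b + 198) - 405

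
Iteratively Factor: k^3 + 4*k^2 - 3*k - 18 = (k - 2)*(k^2 + 6*k + 9) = (k - 2)*(k + 3)*(k + 3)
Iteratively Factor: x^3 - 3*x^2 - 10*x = (x - 5)*(x^2 + 2*x) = x*(x - 5)*(x + 2)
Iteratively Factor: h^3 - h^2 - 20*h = (h - 5)*(h^2 + 4*h) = h*(h - 5)*(h + 4)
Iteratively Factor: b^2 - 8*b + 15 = (b - 5)*(b - 3)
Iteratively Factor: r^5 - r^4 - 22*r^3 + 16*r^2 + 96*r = (r + 4)*(r^4 - 5*r^3 - 2*r^2 + 24*r) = (r - 3)*(r + 4)*(r^3 - 2*r^2 - 8*r) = (r - 4)*(r - 3)*(r + 4)*(r^2 + 2*r) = r*(r - 4)*(r - 3)*(r + 4)*(r + 2)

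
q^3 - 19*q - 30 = (q - 5)*(q + 2)*(q + 3)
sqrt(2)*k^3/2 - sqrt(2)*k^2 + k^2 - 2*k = k*(k - 2)*(sqrt(2)*k/2 + 1)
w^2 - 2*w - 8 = (w - 4)*(w + 2)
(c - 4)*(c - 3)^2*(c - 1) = c^4 - 11*c^3 + 43*c^2 - 69*c + 36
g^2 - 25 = (g - 5)*(g + 5)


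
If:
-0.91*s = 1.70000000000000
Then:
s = -1.87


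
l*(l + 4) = l^2 + 4*l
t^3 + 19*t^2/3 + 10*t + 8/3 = (t + 1/3)*(t + 2)*(t + 4)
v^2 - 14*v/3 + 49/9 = (v - 7/3)^2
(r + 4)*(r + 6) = r^2 + 10*r + 24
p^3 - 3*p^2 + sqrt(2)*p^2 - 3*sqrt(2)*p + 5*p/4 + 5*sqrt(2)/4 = (p - 5/2)*(p - 1/2)*(p + sqrt(2))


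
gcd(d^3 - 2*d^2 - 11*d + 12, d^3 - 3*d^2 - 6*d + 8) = d^2 - 5*d + 4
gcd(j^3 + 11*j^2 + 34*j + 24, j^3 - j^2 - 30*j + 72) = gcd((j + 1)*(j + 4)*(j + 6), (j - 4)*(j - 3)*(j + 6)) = j + 6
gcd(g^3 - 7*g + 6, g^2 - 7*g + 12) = 1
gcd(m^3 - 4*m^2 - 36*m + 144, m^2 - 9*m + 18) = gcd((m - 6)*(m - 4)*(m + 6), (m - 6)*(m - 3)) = m - 6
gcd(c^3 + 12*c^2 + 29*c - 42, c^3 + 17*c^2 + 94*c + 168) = c^2 + 13*c + 42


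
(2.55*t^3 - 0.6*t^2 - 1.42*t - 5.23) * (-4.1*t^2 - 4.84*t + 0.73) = -10.455*t^5 - 9.882*t^4 + 10.5875*t^3 + 27.8778*t^2 + 24.2766*t - 3.8179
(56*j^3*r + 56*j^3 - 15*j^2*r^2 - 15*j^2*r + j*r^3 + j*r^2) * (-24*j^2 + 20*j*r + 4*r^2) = -1344*j^5*r - 1344*j^5 + 1480*j^4*r^2 + 1480*j^4*r - 100*j^3*r^3 - 100*j^3*r^2 - 40*j^2*r^4 - 40*j^2*r^3 + 4*j*r^5 + 4*j*r^4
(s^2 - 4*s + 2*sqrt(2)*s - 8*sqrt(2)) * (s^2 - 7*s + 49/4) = s^4 - 11*s^3 + 2*sqrt(2)*s^3 - 22*sqrt(2)*s^2 + 161*s^2/4 - 49*s + 161*sqrt(2)*s/2 - 98*sqrt(2)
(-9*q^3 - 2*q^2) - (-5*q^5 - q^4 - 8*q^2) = 5*q^5 + q^4 - 9*q^3 + 6*q^2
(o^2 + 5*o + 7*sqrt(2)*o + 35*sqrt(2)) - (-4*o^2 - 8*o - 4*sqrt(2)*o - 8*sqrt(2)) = 5*o^2 + 13*o + 11*sqrt(2)*o + 43*sqrt(2)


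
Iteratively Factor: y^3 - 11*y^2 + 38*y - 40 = (y - 5)*(y^2 - 6*y + 8) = (y - 5)*(y - 4)*(y - 2)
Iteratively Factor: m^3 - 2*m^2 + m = (m - 1)*(m^2 - m) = (m - 1)^2*(m)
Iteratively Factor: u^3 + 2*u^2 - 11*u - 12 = (u + 4)*(u^2 - 2*u - 3) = (u - 3)*(u + 4)*(u + 1)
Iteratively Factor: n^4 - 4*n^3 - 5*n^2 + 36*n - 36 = (n - 2)*(n^3 - 2*n^2 - 9*n + 18) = (n - 2)^2*(n^2 - 9) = (n - 2)^2*(n + 3)*(n - 3)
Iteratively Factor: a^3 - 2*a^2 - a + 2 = (a - 2)*(a^2 - 1) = (a - 2)*(a - 1)*(a + 1)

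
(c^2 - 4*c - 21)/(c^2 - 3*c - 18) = (c - 7)/(c - 6)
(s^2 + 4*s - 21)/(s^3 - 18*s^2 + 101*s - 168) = (s + 7)/(s^2 - 15*s + 56)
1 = 1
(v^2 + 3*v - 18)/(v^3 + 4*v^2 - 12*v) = (v - 3)/(v*(v - 2))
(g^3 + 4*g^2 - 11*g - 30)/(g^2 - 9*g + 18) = (g^2 + 7*g + 10)/(g - 6)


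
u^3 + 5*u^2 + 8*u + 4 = (u + 1)*(u + 2)^2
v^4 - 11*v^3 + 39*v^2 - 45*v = v*(v - 5)*(v - 3)^2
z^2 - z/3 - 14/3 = (z - 7/3)*(z + 2)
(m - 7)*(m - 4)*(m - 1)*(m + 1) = m^4 - 11*m^3 + 27*m^2 + 11*m - 28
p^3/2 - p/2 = p*(p/2 + 1/2)*(p - 1)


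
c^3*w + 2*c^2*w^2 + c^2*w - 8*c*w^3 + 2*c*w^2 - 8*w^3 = (c - 2*w)*(c + 4*w)*(c*w + w)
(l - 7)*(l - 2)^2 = l^3 - 11*l^2 + 32*l - 28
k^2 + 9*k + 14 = (k + 2)*(k + 7)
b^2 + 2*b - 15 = (b - 3)*(b + 5)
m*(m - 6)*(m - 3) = m^3 - 9*m^2 + 18*m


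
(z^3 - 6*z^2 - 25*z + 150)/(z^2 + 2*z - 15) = (z^2 - 11*z + 30)/(z - 3)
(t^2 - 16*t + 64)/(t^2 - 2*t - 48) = (t - 8)/(t + 6)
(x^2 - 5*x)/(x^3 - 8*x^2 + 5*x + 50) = x/(x^2 - 3*x - 10)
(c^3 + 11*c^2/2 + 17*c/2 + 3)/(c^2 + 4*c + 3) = (c^2 + 5*c/2 + 1)/(c + 1)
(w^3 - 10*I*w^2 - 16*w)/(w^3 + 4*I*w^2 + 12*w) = (w - 8*I)/(w + 6*I)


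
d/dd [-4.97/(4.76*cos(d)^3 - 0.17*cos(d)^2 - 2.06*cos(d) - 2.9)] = (-70.9716*cos(d)^2 + 1.6898*cos(d) + 10.2382)*sin(d)/(-4.76*cos(d)^3 + 0.17*cos(d)^2 + 2.06*cos(d) + 2.9)^2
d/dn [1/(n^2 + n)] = (-2*n - 1)/(n^2*(n + 1)^2)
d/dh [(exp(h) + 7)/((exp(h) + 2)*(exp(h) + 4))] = (-exp(2*h) - 14*exp(h) - 34)*exp(h)/(exp(4*h) + 12*exp(3*h) + 52*exp(2*h) + 96*exp(h) + 64)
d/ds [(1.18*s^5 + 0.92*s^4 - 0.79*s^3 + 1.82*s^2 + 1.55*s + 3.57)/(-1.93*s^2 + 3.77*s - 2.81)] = (-6.8322*s^6 + 14.2432*s^5 - 4.64909999999999*s^4 - 16.2974*s^3 + 16.5126*s^2 + 3.5518*s - 17.8144)/(3.7249*s^4 - 14.5522*s^3 + 25.0595*s^2 - 21.1874*s + 7.8961)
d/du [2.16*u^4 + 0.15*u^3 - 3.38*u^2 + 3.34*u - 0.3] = 8.64*u^3 + 0.45*u^2 - 6.76*u + 3.34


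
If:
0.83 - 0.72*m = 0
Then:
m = 1.15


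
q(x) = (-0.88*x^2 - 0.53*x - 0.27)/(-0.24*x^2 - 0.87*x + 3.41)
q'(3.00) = -7.94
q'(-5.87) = 915.19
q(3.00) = 7.19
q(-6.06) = 223.44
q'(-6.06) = 3388.18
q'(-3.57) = 2.34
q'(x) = (-1.76*x - 0.53)/(-0.24*x^2 - 0.87*x + 3.41) + (0.48*x + 0.87)*(-0.88*x^2 - 0.53*x - 0.27)/(-0.24*x^2 - 0.87*x + 3.41)^2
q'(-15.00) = 0.17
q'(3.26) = -3.90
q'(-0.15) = -0.09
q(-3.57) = -2.77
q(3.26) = 5.74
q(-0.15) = -0.06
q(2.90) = 8.14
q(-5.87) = -111.15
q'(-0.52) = 0.09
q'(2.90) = -11.29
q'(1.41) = -3.24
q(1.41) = -1.62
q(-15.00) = 5.07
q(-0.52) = -0.06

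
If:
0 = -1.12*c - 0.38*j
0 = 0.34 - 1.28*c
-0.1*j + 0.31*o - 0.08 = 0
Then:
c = 0.27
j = -0.78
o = 0.01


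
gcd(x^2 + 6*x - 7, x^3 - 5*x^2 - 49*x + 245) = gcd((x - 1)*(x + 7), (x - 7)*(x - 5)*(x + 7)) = x + 7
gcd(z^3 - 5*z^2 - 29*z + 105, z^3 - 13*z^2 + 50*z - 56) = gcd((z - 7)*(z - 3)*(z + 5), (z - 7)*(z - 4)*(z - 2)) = z - 7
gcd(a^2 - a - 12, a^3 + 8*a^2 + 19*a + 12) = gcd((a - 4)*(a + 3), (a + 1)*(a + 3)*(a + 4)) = a + 3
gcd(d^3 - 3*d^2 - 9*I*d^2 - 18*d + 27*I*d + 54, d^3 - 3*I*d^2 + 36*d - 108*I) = d^2 - 9*I*d - 18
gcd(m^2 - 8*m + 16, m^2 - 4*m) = m - 4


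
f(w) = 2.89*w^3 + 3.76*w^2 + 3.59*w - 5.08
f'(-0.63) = 2.29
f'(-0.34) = 2.04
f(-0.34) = -5.98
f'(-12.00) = 1161.83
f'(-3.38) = 77.22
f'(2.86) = 96.01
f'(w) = 8.67*w^2 + 7.52*w + 3.59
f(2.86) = 103.55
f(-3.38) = -85.85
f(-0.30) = -5.90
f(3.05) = 122.84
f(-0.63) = -6.57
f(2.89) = 106.46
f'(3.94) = 167.81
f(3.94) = 244.19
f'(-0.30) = 2.11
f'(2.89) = 97.74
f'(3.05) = 107.18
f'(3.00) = 104.18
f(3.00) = 117.56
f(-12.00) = -4500.64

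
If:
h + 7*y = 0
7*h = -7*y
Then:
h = 0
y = 0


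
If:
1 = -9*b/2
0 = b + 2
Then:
No Solution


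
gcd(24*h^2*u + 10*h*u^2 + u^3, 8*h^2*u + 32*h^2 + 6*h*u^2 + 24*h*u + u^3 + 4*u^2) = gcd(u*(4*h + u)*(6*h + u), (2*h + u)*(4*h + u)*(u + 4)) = 4*h + u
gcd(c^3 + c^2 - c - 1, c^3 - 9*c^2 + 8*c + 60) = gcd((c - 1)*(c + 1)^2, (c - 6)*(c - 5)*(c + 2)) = 1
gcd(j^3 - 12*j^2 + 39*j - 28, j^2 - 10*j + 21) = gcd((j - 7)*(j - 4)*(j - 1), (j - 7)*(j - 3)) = j - 7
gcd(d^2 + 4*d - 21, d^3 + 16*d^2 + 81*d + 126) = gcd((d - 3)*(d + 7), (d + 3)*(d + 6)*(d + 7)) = d + 7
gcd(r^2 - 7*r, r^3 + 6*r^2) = r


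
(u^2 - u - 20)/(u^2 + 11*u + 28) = (u - 5)/(u + 7)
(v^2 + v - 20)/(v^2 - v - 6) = (-v^2 - v + 20)/(-v^2 + v + 6)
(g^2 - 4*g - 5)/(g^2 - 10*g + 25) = (g + 1)/(g - 5)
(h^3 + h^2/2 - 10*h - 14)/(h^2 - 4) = (h^2 - 3*h/2 - 7)/(h - 2)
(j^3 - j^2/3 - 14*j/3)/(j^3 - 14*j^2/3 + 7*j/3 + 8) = j*(3*j^2 - j - 14)/(3*j^3 - 14*j^2 + 7*j + 24)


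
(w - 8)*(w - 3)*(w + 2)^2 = w^4 - 7*w^3 - 16*w^2 + 52*w + 96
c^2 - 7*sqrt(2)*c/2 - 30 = (c - 6*sqrt(2))*(c + 5*sqrt(2)/2)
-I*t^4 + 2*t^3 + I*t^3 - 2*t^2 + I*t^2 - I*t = t*(t + I)^2*(-I*t + I)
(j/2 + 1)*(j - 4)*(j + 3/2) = j^3/2 - j^2/4 - 11*j/2 - 6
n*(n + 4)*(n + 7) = n^3 + 11*n^2 + 28*n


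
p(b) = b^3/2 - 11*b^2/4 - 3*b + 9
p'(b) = 3*b^2/2 - 11*b/2 - 3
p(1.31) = 1.47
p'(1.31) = -7.63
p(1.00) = 3.75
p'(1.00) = -7.00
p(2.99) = -11.19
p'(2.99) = -6.03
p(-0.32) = 9.66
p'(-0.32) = -1.09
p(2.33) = -6.59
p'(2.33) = -7.67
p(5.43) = -8.32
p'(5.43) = 11.36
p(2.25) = -5.98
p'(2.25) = -7.78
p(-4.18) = -63.03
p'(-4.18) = 46.20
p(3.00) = -11.25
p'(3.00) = -6.00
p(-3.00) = -20.25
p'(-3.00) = 27.00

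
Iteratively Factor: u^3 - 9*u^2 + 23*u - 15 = (u - 3)*(u^2 - 6*u + 5) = (u - 3)*(u - 1)*(u - 5)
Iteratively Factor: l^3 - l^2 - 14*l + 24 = (l - 2)*(l^2 + l - 12) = (l - 2)*(l + 4)*(l - 3)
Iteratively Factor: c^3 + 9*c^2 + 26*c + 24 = (c + 4)*(c^2 + 5*c + 6) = (c + 2)*(c + 4)*(c + 3)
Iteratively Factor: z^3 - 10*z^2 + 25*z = (z - 5)*(z^2 - 5*z) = (z - 5)^2*(z)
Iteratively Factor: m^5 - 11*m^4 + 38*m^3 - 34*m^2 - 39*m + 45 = (m - 3)*(m^4 - 8*m^3 + 14*m^2 + 8*m - 15) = (m - 3)*(m + 1)*(m^3 - 9*m^2 + 23*m - 15) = (m - 3)*(m - 1)*(m + 1)*(m^2 - 8*m + 15) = (m - 5)*(m - 3)*(m - 1)*(m + 1)*(m - 3)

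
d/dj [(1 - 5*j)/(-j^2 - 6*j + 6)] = (-5*j^2 + 2*j - 24)/(j^4 + 12*j^3 + 24*j^2 - 72*j + 36)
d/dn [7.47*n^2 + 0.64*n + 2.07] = 14.94*n + 0.64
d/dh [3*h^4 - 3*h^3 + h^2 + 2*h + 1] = 12*h^3 - 9*h^2 + 2*h + 2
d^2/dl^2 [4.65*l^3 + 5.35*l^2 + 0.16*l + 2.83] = 27.9*l + 10.7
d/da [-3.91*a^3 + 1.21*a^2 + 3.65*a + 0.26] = -11.73*a^2 + 2.42*a + 3.65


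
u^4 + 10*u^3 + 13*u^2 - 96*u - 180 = (u - 3)*(u + 2)*(u + 5)*(u + 6)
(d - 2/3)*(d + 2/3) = d^2 - 4/9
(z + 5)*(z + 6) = z^2 + 11*z + 30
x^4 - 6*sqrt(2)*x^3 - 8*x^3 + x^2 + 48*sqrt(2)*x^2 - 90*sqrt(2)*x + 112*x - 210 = (x - 5)*(x - 3)*(x - 7*sqrt(2))*(x + sqrt(2))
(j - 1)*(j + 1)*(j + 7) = j^3 + 7*j^2 - j - 7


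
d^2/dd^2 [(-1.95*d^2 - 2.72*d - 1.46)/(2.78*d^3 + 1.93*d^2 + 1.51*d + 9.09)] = (-30.1407600000001*d^6 - 126.127488*d^5 - 173.850636*d^4 + 578.479062*d^3 + 960.677766*d^2 + 482.150868*d - 203.010982)/(21.484952*d^9 + 44.747436*d^8 + 66.075318*d^7 + 266.553049*d^6 + 328.518747*d^5 + 343.727814*d^4 + 851.507227*d^3 + 540.595026*d^2 + 374.305293*d + 751.089429)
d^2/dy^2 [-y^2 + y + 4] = -2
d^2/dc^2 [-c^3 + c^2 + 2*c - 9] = 2 - 6*c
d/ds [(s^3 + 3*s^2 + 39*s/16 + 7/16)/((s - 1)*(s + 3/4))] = (32*s^4 - 16*s^3 - 174*s^2 - 172*s - 55)/(2*(16*s^4 - 8*s^3 - 23*s^2 + 6*s + 9))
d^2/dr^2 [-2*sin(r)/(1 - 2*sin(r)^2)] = 2*(-4*sin(r)^4 - 4*sin(r)^2 + 11)*sin(r)/(2*sin(r)^2 - 1)^3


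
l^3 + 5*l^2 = l^2*(l + 5)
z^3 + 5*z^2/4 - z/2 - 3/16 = (z - 1/2)*(z + 1/4)*(z + 3/2)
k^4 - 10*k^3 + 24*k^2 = k^2*(k - 6)*(k - 4)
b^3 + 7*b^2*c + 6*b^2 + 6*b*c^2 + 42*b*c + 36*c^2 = (b + 6)*(b + c)*(b + 6*c)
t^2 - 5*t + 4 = (t - 4)*(t - 1)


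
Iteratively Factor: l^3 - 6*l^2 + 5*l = (l - 5)*(l^2 - l) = l*(l - 5)*(l - 1)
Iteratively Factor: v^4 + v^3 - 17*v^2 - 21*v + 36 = (v + 3)*(v^3 - 2*v^2 - 11*v + 12) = (v - 1)*(v + 3)*(v^2 - v - 12) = (v - 1)*(v + 3)^2*(v - 4)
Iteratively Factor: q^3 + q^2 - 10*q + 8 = (q - 2)*(q^2 + 3*q - 4) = (q - 2)*(q - 1)*(q + 4)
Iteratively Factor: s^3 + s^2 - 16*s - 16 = (s - 4)*(s^2 + 5*s + 4) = (s - 4)*(s + 1)*(s + 4)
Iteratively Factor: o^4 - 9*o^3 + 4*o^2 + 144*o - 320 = (o + 4)*(o^3 - 13*o^2 + 56*o - 80) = (o - 5)*(o + 4)*(o^2 - 8*o + 16) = (o - 5)*(o - 4)*(o + 4)*(o - 4)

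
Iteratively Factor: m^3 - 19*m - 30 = (m + 3)*(m^2 - 3*m - 10) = (m - 5)*(m + 3)*(m + 2)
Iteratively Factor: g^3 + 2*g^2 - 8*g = (g + 4)*(g^2 - 2*g) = g*(g + 4)*(g - 2)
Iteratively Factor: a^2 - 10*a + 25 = (a - 5)*(a - 5)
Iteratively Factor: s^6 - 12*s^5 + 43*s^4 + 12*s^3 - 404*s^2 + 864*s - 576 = (s - 3)*(s^5 - 9*s^4 + 16*s^3 + 60*s^2 - 224*s + 192) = (s - 3)*(s - 2)*(s^4 - 7*s^3 + 2*s^2 + 64*s - 96) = (s - 4)*(s - 3)*(s - 2)*(s^3 - 3*s^2 - 10*s + 24) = (s - 4)*(s - 3)*(s - 2)*(s + 3)*(s^2 - 6*s + 8) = (s - 4)*(s - 3)*(s - 2)^2*(s + 3)*(s - 4)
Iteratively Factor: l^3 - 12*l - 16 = (l + 2)*(l^2 - 2*l - 8) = (l + 2)^2*(l - 4)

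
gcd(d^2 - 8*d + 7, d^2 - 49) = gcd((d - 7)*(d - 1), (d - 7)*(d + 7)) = d - 7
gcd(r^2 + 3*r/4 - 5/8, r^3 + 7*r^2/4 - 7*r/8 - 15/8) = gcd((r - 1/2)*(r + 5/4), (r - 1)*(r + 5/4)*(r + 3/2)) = r + 5/4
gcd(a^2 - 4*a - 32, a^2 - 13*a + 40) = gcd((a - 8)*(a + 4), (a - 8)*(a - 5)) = a - 8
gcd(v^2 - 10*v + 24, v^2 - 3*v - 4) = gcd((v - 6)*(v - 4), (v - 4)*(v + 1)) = v - 4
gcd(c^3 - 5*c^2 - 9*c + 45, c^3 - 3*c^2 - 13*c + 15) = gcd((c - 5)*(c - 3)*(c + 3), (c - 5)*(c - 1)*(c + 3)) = c^2 - 2*c - 15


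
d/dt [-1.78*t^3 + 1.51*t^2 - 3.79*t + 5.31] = -5.34*t^2 + 3.02*t - 3.79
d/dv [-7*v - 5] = -7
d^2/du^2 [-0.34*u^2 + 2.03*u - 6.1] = -0.680000000000000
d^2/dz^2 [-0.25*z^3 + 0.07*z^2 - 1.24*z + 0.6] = 0.14 - 1.5*z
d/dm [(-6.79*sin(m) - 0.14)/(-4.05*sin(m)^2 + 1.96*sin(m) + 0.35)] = (-1.134*sin(m) + 13.74975*cos(2*m) - 15.85185)*cos(m)/(-4.05*sin(m)^2 + 1.96*sin(m) + 0.35)^2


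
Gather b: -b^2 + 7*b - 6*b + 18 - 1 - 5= -b^2 + b + 12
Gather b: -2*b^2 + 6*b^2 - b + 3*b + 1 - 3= 4*b^2 + 2*b - 2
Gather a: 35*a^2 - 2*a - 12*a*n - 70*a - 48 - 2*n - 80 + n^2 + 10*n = 35*a^2 + a*(-12*n - 72) + n^2 + 8*n - 128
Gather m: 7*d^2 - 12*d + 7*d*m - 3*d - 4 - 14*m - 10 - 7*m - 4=7*d^2 - 15*d + m*(7*d - 21) - 18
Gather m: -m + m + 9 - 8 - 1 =0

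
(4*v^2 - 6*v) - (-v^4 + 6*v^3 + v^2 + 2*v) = v^4 - 6*v^3 + 3*v^2 - 8*v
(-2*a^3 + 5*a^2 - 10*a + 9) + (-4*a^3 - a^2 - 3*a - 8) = -6*a^3 + 4*a^2 - 13*a + 1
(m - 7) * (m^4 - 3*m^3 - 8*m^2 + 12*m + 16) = m^5 - 10*m^4 + 13*m^3 + 68*m^2 - 68*m - 112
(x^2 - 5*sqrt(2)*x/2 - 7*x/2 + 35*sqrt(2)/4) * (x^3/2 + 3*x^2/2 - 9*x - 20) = x^5/2 - 5*sqrt(2)*x^4/4 - x^4/4 - 57*x^3/4 + 5*sqrt(2)*x^3/8 + 23*x^2/2 + 285*sqrt(2)*x^2/8 - 115*sqrt(2)*x/4 + 70*x - 175*sqrt(2)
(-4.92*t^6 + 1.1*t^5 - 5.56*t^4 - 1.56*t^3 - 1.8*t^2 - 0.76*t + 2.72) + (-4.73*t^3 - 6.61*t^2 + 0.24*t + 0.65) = -4.92*t^6 + 1.1*t^5 - 5.56*t^4 - 6.29*t^3 - 8.41*t^2 - 0.52*t + 3.37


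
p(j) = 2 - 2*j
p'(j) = -2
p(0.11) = 1.78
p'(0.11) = -2.00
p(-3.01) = 8.02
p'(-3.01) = -2.00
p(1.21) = -0.42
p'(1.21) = -2.00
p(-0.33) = 2.66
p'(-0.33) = -2.00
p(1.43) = -0.86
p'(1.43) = -2.00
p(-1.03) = 4.06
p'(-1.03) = -2.00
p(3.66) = -5.32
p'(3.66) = -2.00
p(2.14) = -2.28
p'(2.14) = -2.00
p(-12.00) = 26.00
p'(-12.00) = -2.00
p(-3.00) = 8.00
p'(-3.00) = -2.00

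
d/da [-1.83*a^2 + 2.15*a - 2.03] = 2.15 - 3.66*a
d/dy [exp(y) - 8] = exp(y)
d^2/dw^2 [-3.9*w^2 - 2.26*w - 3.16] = -7.80000000000000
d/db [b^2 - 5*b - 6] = 2*b - 5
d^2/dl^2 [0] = 0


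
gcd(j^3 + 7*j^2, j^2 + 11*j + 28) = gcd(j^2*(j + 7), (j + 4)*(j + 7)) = j + 7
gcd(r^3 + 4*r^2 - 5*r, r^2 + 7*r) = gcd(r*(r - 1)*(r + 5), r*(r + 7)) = r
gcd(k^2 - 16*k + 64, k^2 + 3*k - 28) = 1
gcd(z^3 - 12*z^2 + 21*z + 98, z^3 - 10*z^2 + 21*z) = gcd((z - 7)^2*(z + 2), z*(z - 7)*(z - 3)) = z - 7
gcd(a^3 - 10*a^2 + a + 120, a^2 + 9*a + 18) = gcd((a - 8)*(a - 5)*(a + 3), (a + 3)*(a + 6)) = a + 3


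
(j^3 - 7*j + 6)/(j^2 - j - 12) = (j^2 - 3*j + 2)/(j - 4)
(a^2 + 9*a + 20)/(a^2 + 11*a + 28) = (a + 5)/(a + 7)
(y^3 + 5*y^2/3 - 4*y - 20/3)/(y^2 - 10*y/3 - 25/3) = (y^2 - 4)/(y - 5)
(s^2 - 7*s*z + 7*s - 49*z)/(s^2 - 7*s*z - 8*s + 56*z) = (s + 7)/(s - 8)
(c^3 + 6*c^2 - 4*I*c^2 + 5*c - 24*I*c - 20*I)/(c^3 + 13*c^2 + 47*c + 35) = (c - 4*I)/(c + 7)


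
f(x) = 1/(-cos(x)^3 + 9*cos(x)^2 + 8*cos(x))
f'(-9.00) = 5.09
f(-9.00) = 1.07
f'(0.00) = 0.00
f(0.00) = 0.06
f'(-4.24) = -0.26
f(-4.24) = -0.59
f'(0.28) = 0.03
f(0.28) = 0.07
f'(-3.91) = -8.53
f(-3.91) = -1.37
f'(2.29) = -3.34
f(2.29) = -0.93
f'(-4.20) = -0.50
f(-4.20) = -0.61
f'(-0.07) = -0.01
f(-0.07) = 0.06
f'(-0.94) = -0.24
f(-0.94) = 0.13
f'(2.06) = -0.36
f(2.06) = -0.60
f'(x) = (-3*sin(x)*cos(x)^2 + 18*sin(x)*cos(x) + 8*sin(x))/(-cos(x)^3 + 9*cos(x)^2 + 8*cos(x))^2 = (-3*sin(x) + 8*sin(x)/cos(x)^2 + 18*tan(x))/(sin(x)^2 + 9*cos(x) + 7)^2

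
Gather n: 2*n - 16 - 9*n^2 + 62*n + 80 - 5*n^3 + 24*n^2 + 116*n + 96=-5*n^3 + 15*n^2 + 180*n + 160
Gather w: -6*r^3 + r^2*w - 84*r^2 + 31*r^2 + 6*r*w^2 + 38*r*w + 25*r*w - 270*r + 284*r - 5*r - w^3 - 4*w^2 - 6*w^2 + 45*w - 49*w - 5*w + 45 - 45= -6*r^3 - 53*r^2 + 9*r - w^3 + w^2*(6*r - 10) + w*(r^2 + 63*r - 9)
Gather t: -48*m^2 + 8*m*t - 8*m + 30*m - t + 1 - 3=-48*m^2 + 22*m + t*(8*m - 1) - 2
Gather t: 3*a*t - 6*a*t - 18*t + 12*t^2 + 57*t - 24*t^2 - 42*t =-12*t^2 + t*(-3*a - 3)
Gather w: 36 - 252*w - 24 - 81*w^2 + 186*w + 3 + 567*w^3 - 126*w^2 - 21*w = 567*w^3 - 207*w^2 - 87*w + 15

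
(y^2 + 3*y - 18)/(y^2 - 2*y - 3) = (y + 6)/(y + 1)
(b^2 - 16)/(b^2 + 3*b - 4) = (b - 4)/(b - 1)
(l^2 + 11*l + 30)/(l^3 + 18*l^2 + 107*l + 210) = 1/(l + 7)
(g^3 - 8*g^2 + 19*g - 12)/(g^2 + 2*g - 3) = (g^2 - 7*g + 12)/(g + 3)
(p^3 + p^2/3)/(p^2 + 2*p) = p*(3*p + 1)/(3*(p + 2))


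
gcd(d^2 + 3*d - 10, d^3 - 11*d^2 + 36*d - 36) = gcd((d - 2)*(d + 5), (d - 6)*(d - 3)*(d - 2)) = d - 2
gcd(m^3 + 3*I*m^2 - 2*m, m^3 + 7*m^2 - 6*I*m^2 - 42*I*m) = m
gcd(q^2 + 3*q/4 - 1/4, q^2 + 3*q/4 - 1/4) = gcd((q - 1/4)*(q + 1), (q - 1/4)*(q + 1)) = q^2 + 3*q/4 - 1/4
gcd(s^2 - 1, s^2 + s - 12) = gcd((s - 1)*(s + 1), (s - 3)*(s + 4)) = 1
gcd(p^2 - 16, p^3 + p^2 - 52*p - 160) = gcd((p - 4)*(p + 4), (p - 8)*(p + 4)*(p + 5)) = p + 4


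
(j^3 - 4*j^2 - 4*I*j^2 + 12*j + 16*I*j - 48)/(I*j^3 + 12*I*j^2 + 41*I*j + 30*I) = (-I*j^3 + j^2*(-4 + 4*I) + j*(16 - 12*I) + 48*I)/(j^3 + 12*j^2 + 41*j + 30)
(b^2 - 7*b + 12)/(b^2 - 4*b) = (b - 3)/b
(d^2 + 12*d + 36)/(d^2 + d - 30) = (d + 6)/(d - 5)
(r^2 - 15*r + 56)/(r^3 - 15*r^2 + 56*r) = 1/r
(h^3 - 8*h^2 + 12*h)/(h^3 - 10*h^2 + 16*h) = (h - 6)/(h - 8)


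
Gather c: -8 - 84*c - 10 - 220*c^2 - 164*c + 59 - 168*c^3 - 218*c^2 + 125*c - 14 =-168*c^3 - 438*c^2 - 123*c + 27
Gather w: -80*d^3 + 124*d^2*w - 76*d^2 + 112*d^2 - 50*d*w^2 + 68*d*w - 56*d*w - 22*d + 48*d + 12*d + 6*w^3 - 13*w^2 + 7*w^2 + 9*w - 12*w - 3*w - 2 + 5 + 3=-80*d^3 + 36*d^2 + 38*d + 6*w^3 + w^2*(-50*d - 6) + w*(124*d^2 + 12*d - 6) + 6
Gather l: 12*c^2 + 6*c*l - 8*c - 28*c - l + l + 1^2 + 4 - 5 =12*c^2 + 6*c*l - 36*c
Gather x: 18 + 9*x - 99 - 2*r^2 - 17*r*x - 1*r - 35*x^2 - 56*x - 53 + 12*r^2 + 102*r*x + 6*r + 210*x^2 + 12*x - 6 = 10*r^2 + 5*r + 175*x^2 + x*(85*r - 35) - 140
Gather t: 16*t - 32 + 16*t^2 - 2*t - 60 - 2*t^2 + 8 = 14*t^2 + 14*t - 84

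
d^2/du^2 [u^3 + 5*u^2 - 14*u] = 6*u + 10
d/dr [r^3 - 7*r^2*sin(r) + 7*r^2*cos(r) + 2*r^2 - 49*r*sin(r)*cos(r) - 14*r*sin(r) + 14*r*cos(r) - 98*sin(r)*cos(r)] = -7*sqrt(2)*r^2*sin(r + pi/4) + 3*r^2 - 28*r*sin(r) - 49*r*cos(2*r) + 4*r - 49*sin(2*r)/2 - 98*cos(2*r) + 14*sqrt(2)*cos(r + pi/4)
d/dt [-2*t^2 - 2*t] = -4*t - 2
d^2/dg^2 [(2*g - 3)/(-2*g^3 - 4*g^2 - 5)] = 4*(-2*g^2*(2*g - 3)*(3*g + 4)^2 + (6*g^2 + 8*g + (2*g - 3)*(3*g + 2))*(2*g^3 + 4*g^2 + 5))/(2*g^3 + 4*g^2 + 5)^3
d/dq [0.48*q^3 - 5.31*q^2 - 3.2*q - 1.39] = 1.44*q^2 - 10.62*q - 3.2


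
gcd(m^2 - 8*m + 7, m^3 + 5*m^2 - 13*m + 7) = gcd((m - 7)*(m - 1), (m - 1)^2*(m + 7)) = m - 1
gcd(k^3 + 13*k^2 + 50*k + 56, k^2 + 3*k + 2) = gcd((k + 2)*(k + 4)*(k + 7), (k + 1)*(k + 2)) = k + 2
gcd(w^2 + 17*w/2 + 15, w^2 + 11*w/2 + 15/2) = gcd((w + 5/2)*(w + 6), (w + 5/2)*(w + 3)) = w + 5/2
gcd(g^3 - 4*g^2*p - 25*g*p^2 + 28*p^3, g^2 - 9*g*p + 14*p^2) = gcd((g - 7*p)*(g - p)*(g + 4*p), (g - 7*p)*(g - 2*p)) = -g + 7*p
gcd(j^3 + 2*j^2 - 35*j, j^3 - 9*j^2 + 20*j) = j^2 - 5*j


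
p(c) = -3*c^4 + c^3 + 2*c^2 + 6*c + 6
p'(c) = -12*c^3 + 3*c^2 + 4*c + 6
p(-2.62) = -155.34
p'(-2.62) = 231.93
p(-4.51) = -1313.27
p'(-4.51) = 1149.79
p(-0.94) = -1.05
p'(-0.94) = 14.86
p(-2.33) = -98.19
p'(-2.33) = 164.76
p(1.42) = 9.22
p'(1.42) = -16.63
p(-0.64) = 2.21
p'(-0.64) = 7.81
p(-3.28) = -374.68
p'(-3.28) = 448.61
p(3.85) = -543.31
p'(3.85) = -618.93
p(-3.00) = -264.00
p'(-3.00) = 345.00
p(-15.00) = -154884.00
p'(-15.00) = 41121.00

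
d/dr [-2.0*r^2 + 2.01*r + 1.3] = 2.01 - 4.0*r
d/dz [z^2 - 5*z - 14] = 2*z - 5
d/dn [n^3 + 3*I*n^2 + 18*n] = 3*n^2 + 6*I*n + 18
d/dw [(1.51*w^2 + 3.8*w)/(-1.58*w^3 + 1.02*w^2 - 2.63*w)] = (2.3858*w^2 + 12.008*w - 7.8473)/(2.4964*w^4 - 3.2232*w^3 + 9.3512*w^2 - 5.3652*w + 6.9169)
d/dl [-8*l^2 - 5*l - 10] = -16*l - 5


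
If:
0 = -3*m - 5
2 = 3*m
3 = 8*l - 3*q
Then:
No Solution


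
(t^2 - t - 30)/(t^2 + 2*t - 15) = (t - 6)/(t - 3)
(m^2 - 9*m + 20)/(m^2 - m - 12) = (m - 5)/(m + 3)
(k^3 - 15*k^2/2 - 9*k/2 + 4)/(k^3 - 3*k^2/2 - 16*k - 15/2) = (-2*k^3 + 15*k^2 + 9*k - 8)/(-2*k^3 + 3*k^2 + 32*k + 15)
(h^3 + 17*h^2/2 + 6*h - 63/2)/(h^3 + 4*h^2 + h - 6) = (h^2 + 11*h/2 - 21/2)/(h^2 + h - 2)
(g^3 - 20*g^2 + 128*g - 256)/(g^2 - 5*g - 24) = (g^2 - 12*g + 32)/(g + 3)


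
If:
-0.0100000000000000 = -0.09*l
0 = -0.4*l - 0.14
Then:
No Solution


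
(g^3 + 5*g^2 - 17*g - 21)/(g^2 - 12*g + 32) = (g^3 + 5*g^2 - 17*g - 21)/(g^2 - 12*g + 32)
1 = 1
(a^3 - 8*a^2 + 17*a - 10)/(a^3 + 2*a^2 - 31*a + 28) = (a^2 - 7*a + 10)/(a^2 + 3*a - 28)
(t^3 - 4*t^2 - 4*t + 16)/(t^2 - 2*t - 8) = t - 2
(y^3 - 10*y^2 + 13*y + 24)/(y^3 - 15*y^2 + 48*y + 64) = (y - 3)/(y - 8)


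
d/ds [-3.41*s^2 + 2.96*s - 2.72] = 2.96 - 6.82*s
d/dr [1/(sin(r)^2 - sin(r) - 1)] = (1 - 2*sin(r))*cos(r)/(sin(r) + cos(r)^2)^2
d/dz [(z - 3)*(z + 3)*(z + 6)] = 3*z^2 + 12*z - 9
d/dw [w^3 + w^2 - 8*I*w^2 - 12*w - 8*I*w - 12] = 3*w^2 + w*(2 - 16*I) - 12 - 8*I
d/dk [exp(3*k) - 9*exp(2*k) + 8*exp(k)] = (3*exp(2*k) - 18*exp(k) + 8)*exp(k)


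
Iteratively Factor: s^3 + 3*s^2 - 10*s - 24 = (s + 2)*(s^2 + s - 12) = (s - 3)*(s + 2)*(s + 4)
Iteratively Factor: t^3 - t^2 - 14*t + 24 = (t + 4)*(t^2 - 5*t + 6) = (t - 3)*(t + 4)*(t - 2)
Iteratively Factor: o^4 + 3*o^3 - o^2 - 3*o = (o - 1)*(o^3 + 4*o^2 + 3*o) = o*(o - 1)*(o^2 + 4*o + 3) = o*(o - 1)*(o + 3)*(o + 1)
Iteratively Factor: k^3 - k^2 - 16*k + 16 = (k + 4)*(k^2 - 5*k + 4) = (k - 1)*(k + 4)*(k - 4)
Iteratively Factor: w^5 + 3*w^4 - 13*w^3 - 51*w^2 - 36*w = (w)*(w^4 + 3*w^3 - 13*w^2 - 51*w - 36) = w*(w - 4)*(w^3 + 7*w^2 + 15*w + 9) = w*(w - 4)*(w + 3)*(w^2 + 4*w + 3) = w*(w - 4)*(w + 1)*(w + 3)*(w + 3)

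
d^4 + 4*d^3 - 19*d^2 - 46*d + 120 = (d - 3)*(d - 2)*(d + 4)*(d + 5)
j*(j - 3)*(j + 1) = j^3 - 2*j^2 - 3*j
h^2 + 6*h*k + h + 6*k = (h + 1)*(h + 6*k)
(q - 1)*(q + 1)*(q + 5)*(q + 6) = q^4 + 11*q^3 + 29*q^2 - 11*q - 30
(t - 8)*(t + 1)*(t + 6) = t^3 - t^2 - 50*t - 48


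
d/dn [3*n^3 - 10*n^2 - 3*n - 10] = 9*n^2 - 20*n - 3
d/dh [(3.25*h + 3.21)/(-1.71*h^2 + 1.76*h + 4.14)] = (5.5575*h^2 + 10.9782*h + 7.8054)/(2.9241*h^4 - 6.0192*h^3 - 11.0612*h^2 + 14.5728*h + 17.1396)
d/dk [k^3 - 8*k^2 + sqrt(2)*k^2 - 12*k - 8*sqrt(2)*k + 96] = 3*k^2 - 16*k + 2*sqrt(2)*k - 12 - 8*sqrt(2)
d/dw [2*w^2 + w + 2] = 4*w + 1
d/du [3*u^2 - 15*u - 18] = 6*u - 15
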